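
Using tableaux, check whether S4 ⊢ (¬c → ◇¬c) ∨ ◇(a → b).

Valid in S4

Tableau for the negation ¬((¬c → ◇¬c) ∨ ◇(a → b)):
1. ¬((¬c → ◇¬c) ∨ ◇(a → b)), u
2. ¬(¬c → ◇¬c), u   [¬∨-rule on 1]
3. ¬◇(a → b), u   [¬∨-rule on 1]
4. ¬c, u   [¬→-rule on 2]
5. ¬◇¬c, u   [¬→-rule on 2]
6. ¬(a → b), u   [¬◇-rule on 3 via uRu]
7. a, u   [¬→-rule on 6]
8. ¬b, u   [¬→-rule on 6]
9. c, u   [¬◇-rule on 5 via uRu]
Accessibility: uRu
Branch closes: c and ¬c both at u.
Every branch of the negation's tableau closes; the branch above is one of them.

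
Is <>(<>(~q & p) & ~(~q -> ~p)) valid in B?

Tableau for the negation ~<>(<>(~q & p) & ~(~q -> ~p)):
1. ~<>(<>(~q & p) & ~(~q -> ~p)), w0
2. ~(<>(~q & p) & ~(~q -> ~p)), w0   [~<>-rule on 1 via w0Rw0]
3. ~q -> ~p, w0   [~&-rule on 2 (branches; this branch)]
4. ~p, w0   [->-rule on 3 (branches; this branch)]
Accessibility: w0Rw0
The negation has an open branch (countermodel exists).

No, not valid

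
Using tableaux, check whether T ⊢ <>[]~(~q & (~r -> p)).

No, not valid

Tableau for the negation ~<>[]~(~q & (~r -> p)):
1. ~<>[]~(~q & (~r -> p)), w0
2. ~[]~(~q & (~r -> p)), w0
3. ~q & (~r -> p), w1
4. ~q, w1
5. ~r -> p, w1
6. ~[]~(~q & (~r -> p)), w1
7. p, w1
8. ~q & (~r -> p), w2
9. ~q, w2
10. ~r -> p, w2
11. p, w2
Accessibility: w0Rw0, w0Rw1, w1Rw1, w1Rw2, w2Rw2
The negation has an open branch (countermodel exists).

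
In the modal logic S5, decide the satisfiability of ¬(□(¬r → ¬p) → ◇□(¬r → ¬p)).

1. ¬(□(¬r → ¬p) → ◇□(¬r → ¬p)), u
2. □(¬r → ¬p), u
3. ¬◇□(¬r → ¬p), u
4. ¬r → ¬p, u
5. ¬□(¬r → ¬p), u
6. ¬p, u
7. ¬(¬r → ¬p), v
8. ¬r, v
9. p, v
10. ¬r → ¬p, v
11. ¬□(¬r → ¬p), v
12. ¬p, v
Accessibility: uRu, uRv, vRu, vRv
Branch closes: p and ¬p both at v.
Every branch closes; the branch above is one of them.

Unsatisfiable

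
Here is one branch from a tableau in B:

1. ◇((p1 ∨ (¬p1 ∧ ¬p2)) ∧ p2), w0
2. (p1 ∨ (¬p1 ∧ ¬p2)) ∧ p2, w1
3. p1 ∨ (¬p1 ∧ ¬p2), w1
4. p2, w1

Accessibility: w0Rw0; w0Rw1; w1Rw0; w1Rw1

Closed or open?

No atom appears with both signs at the same world.

Open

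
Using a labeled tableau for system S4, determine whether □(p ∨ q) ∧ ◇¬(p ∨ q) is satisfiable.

Unsatisfiable (every branch closes)

1. □(p ∨ q) ∧ ◇¬(p ∨ q), u
2. □(p ∨ q), u   [∧-rule on 1]
3. ◇¬(p ∨ q), u   [∧-rule on 1]
4. p ∨ q, u   [□-rule on 2 via uRu]
5. q, u   [∨-rule on 4 (branches; this branch)]
6. ¬(p ∨ q), v   [◇-rule on 3: fresh world v, uRv]
7. ¬p, v   [¬∨-rule on 6]
8. ¬q, v   [¬∨-rule on 6]
9. p ∨ q, v   [□-rule on 2 via uRv]
10. q, v   [∨-rule on 9 (branches; this branch)]
Accessibility: uRu, uRv, vRv
Branch closes: q and ¬q both at v.
All branches of the tableau close; one closing branch shown above.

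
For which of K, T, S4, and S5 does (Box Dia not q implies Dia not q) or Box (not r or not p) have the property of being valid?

T, S4, S5

T-tableau for the negation not ((Box Dia not q implies Dia not q) or Box (not r or not p)):
1. not ((Box Dia not q implies Dia not q) or Box (not r or not p)), u
2. not (Box Dia not q implies Dia not q), u   [neg-or-rule on 1]
3. not Box (not r or not p), u   [neg-or-rule on 1]
4. Box Dia not q, u   [neg-implies-rule on 2]
5. not Dia not q, u   [neg-implies-rule on 2]
6. Dia not q, u   [Box-rule on 4 via uRu]
7. q, u   [neg-Dia-rule on 5 via uRu]
8. not (not r or not p), v   [neg-Box-rule on 3: fresh world v, uRv]
9. r, v   [neg-or-rule on 8]
10. p, v   [neg-or-rule on 8]
11. Dia not q, v   [Box-rule on 4 via uRv]
12. q, v   [neg-Dia-rule on 5 via uRv]
13. not q, w   [Dia-rule on 6: fresh world w, uRw]
14. Dia not q, w   [Box-rule on 4 via uRw]
15. q, w   [neg-Dia-rule on 5 via uRw]
Accessibility: uRu, uRv, uRw, vRv, wRw
Branch closes: q and not q both at w.
Every branch closes (one shown): valid in T, hence also in S4, S5 (every theorem of T is a theorem of S4 and S5).
K-tableau for the negation not ((Box Dia not q implies Dia not q) or Box (not r or not p)):
1. not ((Box Dia not q implies Dia not q) or Box (not r or not p)), u
2. not (Box Dia not q implies Dia not q), u   [neg-or-rule on 1]
3. not Box (not r or not p), u   [neg-or-rule on 1]
4. Box Dia not q, u   [neg-implies-rule on 2]
5. not Dia not q, u   [neg-implies-rule on 2]
6. not (not r or not p), v   [neg-Box-rule on 3: fresh world v, uRv]
7. r, v   [neg-or-rule on 6]
8. p, v   [neg-or-rule on 6]
9. Dia not q, v   [Box-rule on 4 via uRv]
10. q, v   [neg-Dia-rule on 5 via uRv]
11. not q, w   [Dia-rule on 9: fresh world w, vRw]
Accessibility: uRv, vRw
Complete open branch: countermodel on a K-frame, so not valid in K.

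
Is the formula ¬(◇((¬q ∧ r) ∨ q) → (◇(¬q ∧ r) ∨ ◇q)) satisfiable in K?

Unsatisfiable

1. ¬(◇((¬q ∧ r) ∨ q) → (◇(¬q ∧ r) ∨ ◇q)), 0
2. ◇((¬q ∧ r) ∨ q), 0   [¬→-rule on 1]
3. ¬(◇(¬q ∧ r) ∨ ◇q), 0   [¬→-rule on 1]
4. ¬◇(¬q ∧ r), 0   [¬∨-rule on 3]
5. ¬◇q, 0   [¬∨-rule on 3]
6. (¬q ∧ r) ∨ q, 1   [◇-rule on 2: fresh world 1, 0R1]
7. ¬(¬q ∧ r), 1   [¬◇-rule on 4 via 0R1]
8. ¬q, 1   [¬◇-rule on 5 via 0R1]
9. ¬q ∧ r, 1   [∨-rule on 6 (branches; this branch)]
10. r, 1   [∧-rule on 9]
11. ¬r, 1   [¬∧-rule on 7 (branches; this branch)]
Accessibility: 0R1
Branch closes: r and ¬r both at 1.
Every branch closes; the branch above is one of them.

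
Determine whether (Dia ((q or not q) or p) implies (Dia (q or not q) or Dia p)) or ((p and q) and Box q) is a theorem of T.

Valid

Tableau for the negation not ((Dia ((q or not q) or p) implies (Dia (q or not q) or Dia p)) or ((p and q) and Box q)):
1. not ((Dia ((q or not q) or p) implies (Dia (q or not q) or Dia p)) or ((p and q) and Box q)), 0
2. not (Dia ((q or not q) or p) implies (Dia (q or not q) or Dia p)), 0
3. not ((p and q) and Box q), 0
4. Dia ((q or not q) or p), 0
5. not (Dia (q or not q) or Dia p), 0
6. not Dia (q or not q), 0
7. not Dia p, 0
8. not (q or not q), 0
9. not q, 0
10. q, 0
Accessibility: 0R0
Branch closes: q and not q both at 0.
All branches of the negation close; one closing branch shown above.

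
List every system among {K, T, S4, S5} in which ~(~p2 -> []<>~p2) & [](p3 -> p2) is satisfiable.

S4-tableau for the formula:
1. ~(~p2 -> []<>~p2) & [](p3 -> p2), 0
2. ~(~p2 -> []<>~p2), 0
3. [](p3 -> p2), 0
4. ~p2, 0
5. ~[]<>~p2, 0
6. p3 -> p2, 0
7. ~p3, 0
8. ~<>~p2, 1
9. p3 -> p2, 1
10. p2, 1
Accessibility: 0R0, 0R1, 1R1
Complete open branch: satisfiable in S4, hence also in K, T (this S4-model is also a K-model and a T-model).
S5-tableau for the formula:
1. ~(~p2 -> []<>~p2) & [](p3 -> p2), 0
2. ~(~p2 -> []<>~p2), 0
3. [](p3 -> p2), 0
4. ~p2, 0
5. ~[]<>~p2, 0
6. p3 -> p2, 0
7. ~p3, 0
8. ~<>~p2, 1
9. p3 -> p2, 1
10. p2, 0
Accessibility: 0R0, 0R1, 1R0, 1R1
Branch closes: p2 and ~p2 both at 0.
Every branch closes (one shown): unsatisfiable in S5.

K, T, S4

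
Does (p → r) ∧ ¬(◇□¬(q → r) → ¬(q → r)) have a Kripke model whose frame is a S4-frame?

Yes, satisfiable

1. (p → r) ∧ ¬(◇□¬(q → r) → ¬(q → r)), w0
2. p → r, w0
3. ¬(◇□¬(q → r) → ¬(q → r)), w0
4. ◇□¬(q → r), w0
5. q → r, w0
6. r, w0
7. □¬(q → r), w1
8. ¬(q → r), w1
9. q, w1
10. ¬r, w1
Accessibility: w0Rw0, w0Rw1, w1Rw1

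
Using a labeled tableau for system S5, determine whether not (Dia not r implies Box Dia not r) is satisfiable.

1. not (Dia not r implies Box Dia not r), w0
2. Dia not r, w0
3. not Box Dia not r, w0
4. not r, w1
5. not Dia not r, w2
6. r, w0
7. r, w1
Accessibility: w0Rw0, w0Rw1, w0Rw2, w1Rw0, w1Rw1, w1Rw2, w2Rw0, w2Rw1, w2Rw2
Branch closes: r and not r both at w1.
Every branch closes; the branch above is one of them.

No, unsatisfiable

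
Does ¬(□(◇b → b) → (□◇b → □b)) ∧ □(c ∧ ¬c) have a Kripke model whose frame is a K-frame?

1. ¬(□(◇b → b) → (□◇b → □b)) ∧ □(c ∧ ¬c), 0
2. ¬(□(◇b → b) → (□◇b → □b)), 0
3. □(c ∧ ¬c), 0
4. □(◇b → b), 0
5. ¬(□◇b → □b), 0
6. □◇b, 0
7. ¬□b, 0
8. ¬b, 1
9. c ∧ ¬c, 1
10. c, 1
11. ¬c, 1
Accessibility: 0R1
Branch closes: c and ¬c both at 1.
All branches of the tableau close; one closing branch shown above.

Unsatisfiable (every branch closes)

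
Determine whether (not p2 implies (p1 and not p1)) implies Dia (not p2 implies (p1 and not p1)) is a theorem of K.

Not valid

Tableau for the negation not ((not p2 implies (p1 and not p1)) implies Dia (not p2 implies (p1 and not p1))):
1. not ((not p2 implies (p1 and not p1)) implies Dia (not p2 implies (p1 and not p1))), 0
2. not p2 implies (p1 and not p1), 0   [neg-implies-rule on 1]
3. not Dia (not p2 implies (p1 and not p1)), 0   [neg-implies-rule on 1]
4. p2, 0   [implies-rule on 2 (branches; this branch)]
The negation has an open branch (countermodel exists).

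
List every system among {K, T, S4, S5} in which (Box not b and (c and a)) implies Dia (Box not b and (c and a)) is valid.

K-tableau for the negation not ((Box not b and (c and a)) implies Dia (Box not b and (c and a))):
1. not ((Box not b and (c and a)) implies Dia (Box not b and (c and a))), 0
2. Box not b and (c and a), 0
3. not Dia (Box not b and (c and a)), 0
4. Box not b, 0
5. c and a, 0
6. c, 0
7. a, 0
Complete open branch: countermodel on a K-frame, so not valid in K.
T-tableau for the negation not ((Box not b and (c and a)) implies Dia (Box not b and (c and a))):
1. not ((Box not b and (c and a)) implies Dia (Box not b and (c and a))), 0
2. Box not b and (c and a), 0
3. not Dia (Box not b and (c and a)), 0
4. Box not b, 0
5. c and a, 0
6. c, 0
7. a, 0
8. not (Box not b and (c and a)), 0
9. not b, 0
10. not Box not b, 0
11. b, 1
12. not (Box not b and (c and a)), 1
13. not b, 1
Accessibility: 0R0, 0R1, 1R1
Branch closes: b and not b both at 1.
Every branch closes (one shown): valid in T, hence also in S4, S5 (every theorem of T is a theorem of S4 and S5).

T, S4, S5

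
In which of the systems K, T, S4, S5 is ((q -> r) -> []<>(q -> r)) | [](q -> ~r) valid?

S5-tableau for the negation ~(((q -> r) -> []<>(q -> r)) | [](q -> ~r)):
1. ~(((q -> r) -> []<>(q -> r)) | [](q -> ~r)), w0
2. ~((q -> r) -> []<>(q -> r)), w0   [~|-rule on 1]
3. ~[](q -> ~r), w0   [~|-rule on 1]
4. q -> r, w0   [~->-rule on 2]
5. ~[]<>(q -> r), w0   [~->-rule on 2]
6. r, w0   [->-rule on 4 (branches; this branch)]
7. ~(q -> ~r), w1   [~[]-rule on 3: fresh world w1, w0Rw1]
8. q, w1   [~->-rule on 7]
9. r, w1   [~->-rule on 7]
10. ~<>(q -> r), w2   [~[]-rule on 5: fresh world w2, w0Rw2]
11. ~(q -> r), w0   [~<>-rule on 10 via w2Rw0]
12. q, w0   [~->-rule on 11]
13. ~r, w0   [~->-rule on 11]
Accessibility: w0Rw0, w0Rw1, w0Rw2, w1Rw0, w1Rw1, w1Rw2, w2Rw0, w2Rw1, w2Rw2
Branch closes: r and ~r both at w0.
Every branch closes (one shown): valid in S5.
S4-tableau for the negation ~(((q -> r) -> []<>(q -> r)) | [](q -> ~r)):
1. ~(((q -> r) -> []<>(q -> r)) | [](q -> ~r)), w0
2. ~((q -> r) -> []<>(q -> r)), w0   [~|-rule on 1]
3. ~[](q -> ~r), w0   [~|-rule on 1]
4. q -> r, w0   [~->-rule on 2]
5. ~[]<>(q -> r), w0   [~->-rule on 2]
6. r, w0   [->-rule on 4 (branches; this branch)]
7. ~(q -> ~r), w1   [~[]-rule on 3: fresh world w1, w0Rw1]
8. q, w1   [~->-rule on 7]
9. r, w1   [~->-rule on 7]
10. ~<>(q -> r), w2   [~[]-rule on 5: fresh world w2, w0Rw2]
11. ~(q -> r), w2   [~<>-rule on 10 via w2Rw2]
12. q, w2   [~->-rule on 11]
13. ~r, w2   [~->-rule on 11]
Accessibility: w0Rw0, w0Rw1, w0Rw2, w1Rw1, w2Rw2
Complete open branch: countermodel on an S4-frame, so not valid in S4, nor in K, T (the same frame is also a K-frame and a T-frame).

S5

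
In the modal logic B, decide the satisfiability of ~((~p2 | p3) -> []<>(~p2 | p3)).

1. ~((~p2 | p3) -> []<>(~p2 | p3)), w0
2. ~p2 | p3, w0
3. ~[]<>(~p2 | p3), w0
4. p3, w0
5. ~<>(~p2 | p3), w1
6. ~(~p2 | p3), w0
7. p2, w0
8. ~p3, w0
Accessibility: w0Rw0, w0Rw1, w1Rw0, w1Rw1
Branch closes: p3 and ~p3 both at w0.
(One branch shown.) All branches close.

No, unsatisfiable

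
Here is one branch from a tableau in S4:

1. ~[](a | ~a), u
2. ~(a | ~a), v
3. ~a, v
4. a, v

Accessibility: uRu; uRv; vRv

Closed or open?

Both a and ~a appear at v.

Yes, closed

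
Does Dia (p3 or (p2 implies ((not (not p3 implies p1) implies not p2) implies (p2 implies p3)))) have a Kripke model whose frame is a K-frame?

Satisfiable

1. Dia (p3 or (p2 implies ((not (not p3 implies p1) implies not p2) implies (p2 implies p3)))), w0
2. p3 or (p2 implies ((not (not p3 implies p1) implies not p2) implies (p2 implies p3))), w1   [Dia-rule on 1: fresh world w1, w0Rw1]
3. p2 implies ((not (not p3 implies p1) implies not p2) implies (p2 implies p3)), w1   [or-rule on 2 (branches; this branch)]
4. (not (not p3 implies p1) implies not p2) implies (p2 implies p3), w1   [implies-rule on 3 (branches; this branch)]
5. p2 implies p3, w1   [implies-rule on 4 (branches; this branch)]
6. p3, w1   [implies-rule on 5 (branches; this branch)]
Accessibility: w0Rw1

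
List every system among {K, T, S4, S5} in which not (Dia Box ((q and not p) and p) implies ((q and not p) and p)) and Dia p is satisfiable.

T-tableau for the formula:
1. not (Dia Box ((q and not p) and p) implies ((q and not p) and p)) and Dia p, 0
2. not (Dia Box ((q and not p) and p) implies ((q and not p) and p)), 0   [and-rule on 1]
3. Dia p, 0   [and-rule on 1]
4. Dia Box ((q and not p) and p), 0   [neg-implies-rule on 2]
5. not ((q and not p) and p), 0   [neg-implies-rule on 2]
6. not (q and not p), 0   [neg-and-rule on 5 (branches; this branch)]
7. p, 0   [neg-and-rule on 6 (branches; this branch)]
8. p, 1   [Dia-rule on 3: fresh world 1, 0R1]
9. Box ((q and not p) and p), 2   [Dia-rule on 4: fresh world 2, 0R2]
10. (q and not p) and p, 2   [Box-rule on 9 via 2R2]
11. q and not p, 2   [and-rule on 10]
12. p, 2   [and-rule on 10]
13. q, 2   [and-rule on 11]
14. not p, 2   [and-rule on 11]
Accessibility: 0R0, 0R1, 0R2, 1R1, 2R2
Branch closes: p and not p both at 2.
Every branch closes (one shown): unsatisfiable in T, hence also in S4, S5 (every S4/S5-frame is a T-frame).
K-tableau for the formula:
1. not (Dia Box ((q and not p) and p) implies ((q and not p) and p)) and Dia p, 0
2. not (Dia Box ((q and not p) and p) implies ((q and not p) and p)), 0   [and-rule on 1]
3. Dia p, 0   [and-rule on 1]
4. Dia Box ((q and not p) and p), 0   [neg-implies-rule on 2]
5. not ((q and not p) and p), 0   [neg-implies-rule on 2]
6. not p, 0   [neg-and-rule on 5 (branches; this branch)]
7. p, 1   [Dia-rule on 3: fresh world 1, 0R1]
8. Box ((q and not p) and p), 2   [Dia-rule on 4: fresh world 2, 0R2]
Accessibility: 0R1, 0R2
Complete open branch: satisfiable in K.

K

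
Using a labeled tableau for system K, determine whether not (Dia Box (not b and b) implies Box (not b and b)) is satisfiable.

Satisfiable

1. not (Dia Box (not b and b) implies Box (not b and b)), 0
2. Dia Box (not b and b), 0   [neg-implies-rule on 1]
3. not Box (not b and b), 0   [neg-implies-rule on 1]
4. Box (not b and b), 1   [Dia-rule on 2: fresh world 1, 0R1]
5. not (not b and b), 2   [neg-Box-rule on 3: fresh world 2, 0R2]
6. not b, 2   [neg-and-rule on 5 (branches; this branch)]
Accessibility: 0R1, 0R2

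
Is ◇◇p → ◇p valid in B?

Invalid (countermodel exists)

Tableau for the negation ¬(◇◇p → ◇p):
1. ¬(◇◇p → ◇p), u
2. ◇◇p, u   [¬→-rule on 1]
3. ¬◇p, u   [¬→-rule on 1]
4. ¬p, u   [¬◇-rule on 3 via uRu]
5. ◇p, v   [◇-rule on 2: fresh world v, uRv]
6. ¬p, v   [¬◇-rule on 3 via uRv]
7. p, w   [◇-rule on 5: fresh world w, vRw]
Accessibility: uRu, uRv, vRu, vRv, vRw, wRv, wRw
The negation has an open branch (countermodel exists).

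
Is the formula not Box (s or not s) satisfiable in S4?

No, unsatisfiable

1. not Box (s or not s), 0
2. not (s or not s), 1
3. not s, 1
4. s, 1
Accessibility: 0R0, 0R1, 1R1
Branch closes: s and not s both at 1.
All branches of the tableau close; one closing branch shown above.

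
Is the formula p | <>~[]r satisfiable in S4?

Yes, satisfiable

1. p | <>~[]r, 0
2. <>~[]r, 0
3. ~[]r, 1
4. ~r, 2
Accessibility: 0R0, 0R1, 0R2, 1R1, 1R2, 2R2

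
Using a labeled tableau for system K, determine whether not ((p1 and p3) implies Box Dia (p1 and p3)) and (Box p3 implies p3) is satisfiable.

1. not ((p1 and p3) implies Box Dia (p1 and p3)) and (Box p3 implies p3), u
2. not ((p1 and p3) implies Box Dia (p1 and p3)), u   [and-rule on 1]
3. Box p3 implies p3, u   [and-rule on 1]
4. p1 and p3, u   [neg-implies-rule on 2]
5. not Box Dia (p1 and p3), u   [neg-implies-rule on 2]
6. p1, u   [and-rule on 4]
7. p3, u   [and-rule on 4]
8. not Dia (p1 and p3), v   [neg-Box-rule on 5: fresh world v, uRv]
Accessibility: uRv

Yes, satisfiable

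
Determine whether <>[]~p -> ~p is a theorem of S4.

Tableau for the negation ~(<>[]~p -> ~p):
1. ~(<>[]~p -> ~p), 0
2. <>[]~p, 0
3. p, 0
4. []~p, 1
5. ~p, 1
Accessibility: 0R0, 0R1, 1R1
The negation has an open branch (countermodel exists).

Not valid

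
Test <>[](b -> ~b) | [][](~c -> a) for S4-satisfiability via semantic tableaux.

Satisfiable (open branch found)

1. <>[](b -> ~b) | [][](~c -> a), w0
2. [][](~c -> a), w0
3. [](~c -> a), w0
4. ~c -> a, w0
5. a, w0
Accessibility: w0Rw0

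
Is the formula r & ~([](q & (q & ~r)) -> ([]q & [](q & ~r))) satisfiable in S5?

Unsatisfiable (every branch closes)

1. r & ~([](q & (q & ~r)) -> ([]q & [](q & ~r))), 0
2. r, 0   [&-rule on 1]
3. ~([](q & (q & ~r)) -> ([]q & [](q & ~r))), 0   [&-rule on 1]
4. [](q & (q & ~r)), 0   [~->-rule on 3]
5. ~([]q & [](q & ~r)), 0   [~->-rule on 3]
6. q & (q & ~r), 0   [[]-rule on 4 via 0R0]
7. q, 0   [&-rule on 6]
8. q & ~r, 0   [&-rule on 6]
9. ~r, 0   [&-rule on 8]
Accessibility: 0R0
Branch closes: r and ~r both at 0.
Every branch closes; the branch above is one of them.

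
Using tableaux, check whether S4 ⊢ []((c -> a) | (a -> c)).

Tableau for the negation ~[]((c -> a) | (a -> c)):
1. ~[]((c -> a) | (a -> c)), u
2. ~((c -> a) | (a -> c)), v   [~[]-rule on 1: fresh world v, uRv]
3. ~(c -> a), v   [~|-rule on 2]
4. ~(a -> c), v   [~|-rule on 2]
5. c, v   [~->-rule on 3]
6. ~a, v   [~->-rule on 3]
7. a, v   [~->-rule on 4]
8. ~c, v   [~->-rule on 4]
Accessibility: uRu, uRv, vRv
Branch closes: a and ~a both at v.
Every branch of the negation's tableau closes; the branch above is one of them.

Valid in S4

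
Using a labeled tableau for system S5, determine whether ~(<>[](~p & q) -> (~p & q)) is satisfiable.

Unsatisfiable

1. ~(<>[](~p & q) -> (~p & q)), 0
2. <>[](~p & q), 0   [~->-rule on 1]
3. ~(~p & q), 0   [~->-rule on 1]
4. ~q, 0   [~&-rule on 3 (branches; this branch)]
5. [](~p & q), 1   [<>-rule on 2: fresh world 1, 0R1]
6. ~p & q, 0   [[]-rule on 5 via 1R0]
7. ~p, 0   [&-rule on 6]
8. q, 0   [&-rule on 6]
Accessibility: 0R0, 0R1, 1R0, 1R1
Branch closes: q and ~q both at 0.
All branches of the tableau close; one closing branch shown above.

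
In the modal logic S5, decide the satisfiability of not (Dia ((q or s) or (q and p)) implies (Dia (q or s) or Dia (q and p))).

Unsatisfiable (every branch closes)

1. not (Dia ((q or s) or (q and p)) implies (Dia (q or s) or Dia (q and p))), 0
2. Dia ((q or s) or (q and p)), 0
3. not (Dia (q or s) or Dia (q and p)), 0
4. not Dia (q or s), 0
5. not Dia (q and p), 0
6. not (q or s), 0
7. not q, 0
8. not s, 0
9. not (q and p), 0
10. not p, 0
11. (q or s) or (q and p), 1
12. not (q or s), 1
13. not q, 1
14. not s, 1
15. not (q and p), 1
16. q or s, 1
17. not p, 1
18. s, 1
Accessibility: 0R0, 0R1, 1R0, 1R1
Branch closes: s and not s both at 1.
All branches of the tableau close; one closing branch shown above.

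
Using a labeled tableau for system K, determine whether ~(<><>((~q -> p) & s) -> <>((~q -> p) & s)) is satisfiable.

1. ~(<><>((~q -> p) & s) -> <>((~q -> p) & s)), u
2. <><>((~q -> p) & s), u
3. ~<>((~q -> p) & s), u
4. <>((~q -> p) & s), v
5. ~((~q -> p) & s), v
6. ~s, v
7. (~q -> p) & s, w
8. ~q -> p, w
9. s, w
10. p, w
Accessibility: uRv, vRw

Yes, satisfiable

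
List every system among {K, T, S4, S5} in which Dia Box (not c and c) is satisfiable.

K

K-tableau for the formula:
1. Dia Box (not c and c), u
2. Box (not c and c), v
Accessibility: uRv
Complete open branch: satisfiable in K.
T-tableau for the formula:
1. Dia Box (not c and c), u
2. Box (not c and c), v
3. not c and c, v
4. not c, v
5. c, v
Accessibility: uRu, uRv, vRv
Branch closes: c and not c both at v.
Every branch closes (one shown): unsatisfiable in T, hence also in S4, S5 (every S4/S5-frame is a T-frame).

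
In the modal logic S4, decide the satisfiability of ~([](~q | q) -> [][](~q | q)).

Unsatisfiable (every branch closes)

1. ~([](~q | q) -> [][](~q | q)), 0
2. [](~q | q), 0
3. ~[][](~q | q), 0
4. ~q | q, 0
5. q, 0
6. ~[](~q | q), 1
7. ~q | q, 1
8. q, 1
9. ~(~q | q), 2
10. q, 2
11. ~q, 2
Accessibility: 0R0, 0R1, 0R2, 1R1, 1R2, 2R2
Branch closes: q and ~q both at 2.
Every branch closes; the branch above is one of them.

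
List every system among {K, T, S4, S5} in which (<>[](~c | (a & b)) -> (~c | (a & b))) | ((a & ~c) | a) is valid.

S5

S4-tableau for the negation ~((<>[](~c | (a & b)) -> (~c | (a & b))) | ((a & ~c) | a)):
1. ~((<>[](~c | (a & b)) -> (~c | (a & b))) | ((a & ~c) | a)), 0
2. ~(<>[](~c | (a & b)) -> (~c | (a & b))), 0   [~|-rule on 1]
3. ~((a & ~c) | a), 0   [~|-rule on 1]
4. <>[](~c | (a & b)), 0   [~->-rule on 2]
5. ~(~c | (a & b)), 0   [~->-rule on 2]
6. ~(a & ~c), 0   [~|-rule on 3]
7. ~a, 0   [~|-rule on 3]
8. c, 0   [~|-rule on 5]
9. ~(a & b), 0   [~|-rule on 5]
10. ~b, 0   [~&-rule on 9 (branches; this branch)]
11. [](~c | (a & b)), 1   [<>-rule on 4: fresh world 1, 0R1]
12. ~c | (a & b), 1   [[]-rule on 11 via 1R1]
13. a & b, 1   [|-rule on 12 (branches; this branch)]
14. a, 1   [&-rule on 13]
15. b, 1   [&-rule on 13]
Accessibility: 0R0, 0R1, 1R1
Complete open branch: countermodel on an S4-frame, so not valid in S4, nor in K, T (the same frame is also a K-frame and a T-frame).
S5-tableau for the negation ~((<>[](~c | (a & b)) -> (~c | (a & b))) | ((a & ~c) | a)):
1. ~((<>[](~c | (a & b)) -> (~c | (a & b))) | ((a & ~c) | a)), 0
2. ~(<>[](~c | (a & b)) -> (~c | (a & b))), 0   [~|-rule on 1]
3. ~((a & ~c) | a), 0   [~|-rule on 1]
4. <>[](~c | (a & b)), 0   [~->-rule on 2]
5. ~(~c | (a & b)), 0   [~->-rule on 2]
6. ~(a & ~c), 0   [~|-rule on 3]
7. ~a, 0   [~|-rule on 3]
8. c, 0   [~|-rule on 5]
9. ~(a & b), 0   [~|-rule on 5]
10. ~b, 0   [~&-rule on 9 (branches; this branch)]
11. [](~c | (a & b)), 1   [<>-rule on 4: fresh world 1, 0R1]
12. ~c | (a & b), 0   [[]-rule on 11 via 1R0]
13. ~c | (a & b), 1   [[]-rule on 11 via 1R1]
14. a & b, 0   [|-rule on 12 (branches; this branch)]
15. a, 0   [&-rule on 14]
16. b, 0   [&-rule on 14]
Accessibility: 0R0, 0R1, 1R0, 1R1
Branch closes: a and ~a both at 0.
Every branch closes (one shown): valid in S5.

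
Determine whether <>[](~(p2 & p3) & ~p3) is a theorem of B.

No, not valid

Tableau for the negation ~<>[](~(p2 & p3) & ~p3):
1. ~<>[](~(p2 & p3) & ~p3), u
2. ~[](~(p2 & p3) & ~p3), u   [~<>-rule on 1 via uRu]
3. ~(~(p2 & p3) & ~p3), v   [~[]-rule on 2: fresh world v, uRv]
4. ~[](~(p2 & p3) & ~p3), v   [~<>-rule on 1 via uRv]
5. p3, v   [~&-rule on 3 (branches; this branch)]
6. ~(~(p2 & p3) & ~p3), w   [~[]-rule on 4: fresh world w, vRw]
7. p3, w   [~&-rule on 6 (branches; this branch)]
Accessibility: uRu, uRv, vRu, vRv, vRw, wRv, wRw
The negation has an open branch (countermodel exists).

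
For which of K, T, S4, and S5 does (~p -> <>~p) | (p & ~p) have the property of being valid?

T, S4, S5

T-tableau for the negation ~((~p -> <>~p) | (p & ~p)):
1. ~((~p -> <>~p) | (p & ~p)), u
2. ~(~p -> <>~p), u   [~|-rule on 1]
3. ~(p & ~p), u   [~|-rule on 1]
4. ~p, u   [~->-rule on 2]
5. ~<>~p, u   [~->-rule on 2]
6. p, u   [~<>-rule on 5 via uRu]
Accessibility: uRu
Branch closes: p and ~p both at u.
Every branch closes (one shown): valid in T, hence also in S4, S5 (every theorem of T is a theorem of S4 and S5).
K-tableau for the negation ~((~p -> <>~p) | (p & ~p)):
1. ~((~p -> <>~p) | (p & ~p)), u
2. ~(~p -> <>~p), u   [~|-rule on 1]
3. ~(p & ~p), u   [~|-rule on 1]
4. ~p, u   [~->-rule on 2]
5. ~<>~p, u   [~->-rule on 2]
Complete open branch: countermodel on a K-frame, so not valid in K.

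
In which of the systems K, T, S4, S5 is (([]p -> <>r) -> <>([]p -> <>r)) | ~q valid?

T-tableau for the negation ~((([]p -> <>r) -> <>([]p -> <>r)) | ~q):
1. ~((([]p -> <>r) -> <>([]p -> <>r)) | ~q), 0
2. ~(([]p -> <>r) -> <>([]p -> <>r)), 0   [~|-rule on 1]
3. q, 0   [~|-rule on 1]
4. []p -> <>r, 0   [~->-rule on 2]
5. ~<>([]p -> <>r), 0   [~->-rule on 2]
6. ~([]p -> <>r), 0   [~<>-rule on 5 via 0R0]
7. []p, 0   [~->-rule on 6]
8. ~<>r, 0   [~->-rule on 6]
9. p, 0   [[]-rule on 7 via 0R0]
10. ~r, 0   [~<>-rule on 8 via 0R0]
11. <>r, 0   [->-rule on 4 (branches; this branch)]
12. r, 1   [<>-rule on 11: fresh world 1, 0R1]
13. ~([]p -> <>r), 1   [~<>-rule on 5 via 0R1]
14. []p, 1   [~->-rule on 13]
15. ~<>r, 1   [~->-rule on 13]
16. p, 1   [[]-rule on 7 via 0R1]
17. ~r, 1   [~<>-rule on 8 via 0R1]
Accessibility: 0R0, 0R1, 1R1
Branch closes: r and ~r both at 1.
Every branch closes (one shown): valid in T, hence also in S4, S5 (every theorem of T is a theorem of S4 and S5).
K-tableau for the negation ~((([]p -> <>r) -> <>([]p -> <>r)) | ~q):
1. ~((([]p -> <>r) -> <>([]p -> <>r)) | ~q), 0
2. ~(([]p -> <>r) -> <>([]p -> <>r)), 0   [~|-rule on 1]
3. q, 0   [~|-rule on 1]
4. []p -> <>r, 0   [~->-rule on 2]
5. ~<>([]p -> <>r), 0   [~->-rule on 2]
6. <>r, 0   [->-rule on 4 (branches; this branch)]
7. r, 1   [<>-rule on 6: fresh world 1, 0R1]
8. ~([]p -> <>r), 1   [~<>-rule on 5 via 0R1]
9. []p, 1   [~->-rule on 8]
10. ~<>r, 1   [~->-rule on 8]
Accessibility: 0R1
Complete open branch: countermodel on a K-frame, so not valid in K.

T, S4, S5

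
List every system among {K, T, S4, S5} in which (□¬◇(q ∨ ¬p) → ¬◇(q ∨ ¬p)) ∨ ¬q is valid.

T, S4, S5

K-tableau for the negation ¬((□¬◇(q ∨ ¬p) → ¬◇(q ∨ ¬p)) ∨ ¬q):
1. ¬((□¬◇(q ∨ ¬p) → ¬◇(q ∨ ¬p)) ∨ ¬q), w0
2. ¬(□¬◇(q ∨ ¬p) → ¬◇(q ∨ ¬p)), w0
3. q, w0
4. □¬◇(q ∨ ¬p), w0
5. ◇(q ∨ ¬p), w0
6. q ∨ ¬p, w1
7. ¬◇(q ∨ ¬p), w1
8. ¬p, w1
Accessibility: w0Rw1
Complete open branch: countermodel on a K-frame, so not valid in K.
T-tableau for the negation ¬((□¬◇(q ∨ ¬p) → ¬◇(q ∨ ¬p)) ∨ ¬q):
1. ¬((□¬◇(q ∨ ¬p) → ¬◇(q ∨ ¬p)) ∨ ¬q), w0
2. ¬(□¬◇(q ∨ ¬p) → ¬◇(q ∨ ¬p)), w0
3. q, w0
4. □¬◇(q ∨ ¬p), w0
5. ◇(q ∨ ¬p), w0
6. ¬◇(q ∨ ¬p), w0
7. ¬(q ∨ ¬p), w0
8. ¬q, w0
9. p, w0
Accessibility: w0Rw0
Branch closes: q and ¬q both at w0.
Every branch closes (one shown): valid in T, hence also in S4, S5 (every theorem of T is a theorem of S4 and S5).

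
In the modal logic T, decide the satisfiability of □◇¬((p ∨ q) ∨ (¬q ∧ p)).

1. □◇¬((p ∨ q) ∨ (¬q ∧ p)), u
2. ◇¬((p ∨ q) ∨ (¬q ∧ p)), u
3. ¬((p ∨ q) ∨ (¬q ∧ p)), v
4. ¬(p ∨ q), v
5. ¬(¬q ∧ p), v
6. ¬p, v
7. ¬q, v
8. ◇¬((p ∨ q) ∨ (¬q ∧ p)), v
9. ¬((p ∨ q) ∨ (¬q ∧ p)), w
10. ¬(p ∨ q), w
11. ¬(¬q ∧ p), w
12. ¬p, w
13. ¬q, w
Accessibility: uRu, uRv, vRv, vRw, wRw

Satisfiable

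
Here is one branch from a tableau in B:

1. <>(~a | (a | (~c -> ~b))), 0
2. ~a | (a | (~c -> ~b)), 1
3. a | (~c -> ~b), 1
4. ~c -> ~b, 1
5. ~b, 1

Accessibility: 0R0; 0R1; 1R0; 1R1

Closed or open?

Open

There is no literal clash: for every atom and world, at most one sign appears.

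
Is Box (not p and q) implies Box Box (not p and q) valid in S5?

Tableau for the negation not (Box (not p and q) implies Box Box (not p and q)):
1. not (Box (not p and q) implies Box Box (not p and q)), u
2. Box (not p and q), u   [neg-implies-rule on 1]
3. not Box Box (not p and q), u   [neg-implies-rule on 1]
4. not p and q, u   [Box-rule on 2 via uRu]
5. not p, u   [and-rule on 4]
6. q, u   [and-rule on 4]
7. not Box (not p and q), v   [neg-Box-rule on 3: fresh world v, uRv]
8. not p and q, v   [Box-rule on 2 via uRv]
9. not p, v   [and-rule on 8]
10. q, v   [and-rule on 8]
11. not (not p and q), w   [neg-Box-rule on 7: fresh world w, vRw]
12. not p and q, w   [Box-rule on 2 via uRw]
13. not p, w   [and-rule on 12]
14. q, w   [and-rule on 12]
15. not q, w   [neg-and-rule on 11 (branches; this branch)]
Accessibility: uRu, uRv, uRw, vRu, vRv, vRw, wRu, wRv, wRw
Branch closes: q and not q both at w.
All branches of the negation close; one closing branch shown above.

Valid in S5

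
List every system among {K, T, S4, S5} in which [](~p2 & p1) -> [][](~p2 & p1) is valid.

S4, S5

T-tableau for the negation ~([](~p2 & p1) -> [][](~p2 & p1)):
1. ~([](~p2 & p1) -> [][](~p2 & p1)), u
2. [](~p2 & p1), u   [~->-rule on 1]
3. ~[][](~p2 & p1), u   [~->-rule on 1]
4. ~p2 & p1, u   [[]-rule on 2 via uRu]
5. ~p2, u   [&-rule on 4]
6. p1, u   [&-rule on 4]
7. ~[](~p2 & p1), v   [~[]-rule on 3: fresh world v, uRv]
8. ~p2 & p1, v   [[]-rule on 2 via uRv]
9. ~p2, v   [&-rule on 8]
10. p1, v   [&-rule on 8]
11. ~(~p2 & p1), w   [~[]-rule on 7: fresh world w, vRw]
12. ~p1, w   [~&-rule on 11 (branches; this branch)]
Accessibility: uRu, uRv, vRv, vRw, wRw
Complete open branch: countermodel on a T-frame, so not valid in T, nor in K (the same frame is also a K-frame).
S4-tableau for the negation ~([](~p2 & p1) -> [][](~p2 & p1)):
1. ~([](~p2 & p1) -> [][](~p2 & p1)), u
2. [](~p2 & p1), u   [~->-rule on 1]
3. ~[][](~p2 & p1), u   [~->-rule on 1]
4. ~p2 & p1, u   [[]-rule on 2 via uRu]
5. ~p2, u   [&-rule on 4]
6. p1, u   [&-rule on 4]
7. ~[](~p2 & p1), v   [~[]-rule on 3: fresh world v, uRv]
8. ~p2 & p1, v   [[]-rule on 2 via uRv]
9. ~p2, v   [&-rule on 8]
10. p1, v   [&-rule on 8]
11. ~(~p2 & p1), w   [~[]-rule on 7: fresh world w, vRw]
12. ~p2 & p1, w   [[]-rule on 2 via uRw]
13. ~p2, w   [&-rule on 12]
14. p1, w   [&-rule on 12]
15. ~p1, w   [~&-rule on 11 (branches; this branch)]
Accessibility: uRu, uRv, uRw, vRv, vRw, wRw
Branch closes: p1 and ~p1 both at w.
Every branch closes (one shown): valid in S4, hence also in S5 (every theorem of S4 is a theorem of S5).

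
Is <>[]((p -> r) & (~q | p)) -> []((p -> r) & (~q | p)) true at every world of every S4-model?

Invalid (countermodel exists)

Tableau for the negation ~(<>[]((p -> r) & (~q | p)) -> []((p -> r) & (~q | p))):
1. ~(<>[]((p -> r) & (~q | p)) -> []((p -> r) & (~q | p))), 0
2. <>[]((p -> r) & (~q | p)), 0   [~->-rule on 1]
3. ~[]((p -> r) & (~q | p)), 0   [~->-rule on 1]
4. []((p -> r) & (~q | p)), 1   [<>-rule on 2: fresh world 1, 0R1]
5. (p -> r) & (~q | p), 1   [[]-rule on 4 via 1R1]
6. p -> r, 1   [&-rule on 5]
7. ~q | p, 1   [&-rule on 5]
8. r, 1   [->-rule on 6 (branches; this branch)]
9. p, 1   [|-rule on 7 (branches; this branch)]
10. ~((p -> r) & (~q | p)), 2   [~[]-rule on 3: fresh world 2, 0R2]
11. ~(~q | p), 2   [~&-rule on 10 (branches; this branch)]
12. q, 2   [~|-rule on 11]
13. ~p, 2   [~|-rule on 11]
Accessibility: 0R0, 0R1, 0R2, 1R1, 2R2
The negation has an open branch (countermodel exists).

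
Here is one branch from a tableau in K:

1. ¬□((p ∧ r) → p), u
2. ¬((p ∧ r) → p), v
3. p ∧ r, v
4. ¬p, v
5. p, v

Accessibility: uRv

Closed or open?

Closed

Both p and ¬p appear at v.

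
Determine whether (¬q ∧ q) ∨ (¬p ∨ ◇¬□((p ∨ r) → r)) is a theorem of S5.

Invalid (countermodel exists)

Tableau for the negation ¬((¬q ∧ q) ∨ (¬p ∨ ◇¬□((p ∨ r) → r))):
1. ¬((¬q ∧ q) ∨ (¬p ∨ ◇¬□((p ∨ r) → r))), w0
2. ¬(¬q ∧ q), w0   [¬∨-rule on 1]
3. ¬(¬p ∨ ◇¬□((p ∨ r) → r)), w0   [¬∨-rule on 1]
4. p, w0   [¬∨-rule on 3]
5. ¬◇¬□((p ∨ r) → r), w0   [¬∨-rule on 3]
6. □((p ∨ r) → r), w0   [¬◇-rule on 5 via w0Rw0]
7. (p ∨ r) → r, w0   [□-rule on 6 via w0Rw0]
8. ¬q, w0   [¬∧-rule on 2 (branches; this branch)]
9. r, w0   [→-rule on 7 (branches; this branch)]
Accessibility: w0Rw0
The negation has an open branch (countermodel exists).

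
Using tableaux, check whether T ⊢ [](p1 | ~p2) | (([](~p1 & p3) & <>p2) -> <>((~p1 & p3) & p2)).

Valid in T

Tableau for the negation ~([](p1 | ~p2) | (([](~p1 & p3) & <>p2) -> <>((~p1 & p3) & p2))):
1. ~([](p1 | ~p2) | (([](~p1 & p3) & <>p2) -> <>((~p1 & p3) & p2))), 0
2. ~[](p1 | ~p2), 0   [~|-rule on 1]
3. ~(([](~p1 & p3) & <>p2) -> <>((~p1 & p3) & p2)), 0   [~|-rule on 1]
4. [](~p1 & p3) & <>p2, 0   [~->-rule on 3]
5. ~<>((~p1 & p3) & p2), 0   [~->-rule on 3]
6. [](~p1 & p3), 0   [&-rule on 4]
7. <>p2, 0   [&-rule on 4]
8. ~((~p1 & p3) & p2), 0   [~<>-rule on 5 via 0R0]
9. ~p1 & p3, 0   [[]-rule on 6 via 0R0]
10. ~p1, 0   [&-rule on 9]
11. p3, 0   [&-rule on 9]
12. ~p2, 0   [~&-rule on 8 (branches; this branch)]
13. ~(p1 | ~p2), 1   [~[]-rule on 2: fresh world 1, 0R1]
14. ~p1, 1   [~|-rule on 13]
15. p2, 1   [~|-rule on 13]
16. ~((~p1 & p3) & p2), 1   [~<>-rule on 5 via 0R1]
17. ~p1 & p3, 1   [[]-rule on 6 via 0R1]
18. p3, 1   [&-rule on 17]
19. ~(~p1 & p3), 1   [~&-rule on 16 (branches; this branch)]
20. ~p3, 1   [~&-rule on 19 (branches; this branch)]
Accessibility: 0R0, 0R1, 1R1
Branch closes: p3 and ~p3 both at 1.
Every branch of the negation's tableau closes; the branch above is one of them.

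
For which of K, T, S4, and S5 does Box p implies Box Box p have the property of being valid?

S4, S5

T-tableau for the negation not (Box p implies Box Box p):
1. not (Box p implies Box Box p), u
2. Box p, u
3. not Box Box p, u
4. p, u
5. not Box p, v
6. p, v
7. not p, w
Accessibility: uRu, uRv, vRv, vRw, wRw
Complete open branch: countermodel on a T-frame, so not valid in T, nor in K (the same frame is also a K-frame).
S4-tableau for the negation not (Box p implies Box Box p):
1. not (Box p implies Box Box p), u
2. Box p, u
3. not Box Box p, u
4. p, u
5. not Box p, v
6. p, v
7. not p, w
8. p, w
Accessibility: uRu, uRv, uRw, vRv, vRw, wRw
Branch closes: p and not p both at w.
Every branch closes (one shown): valid in S4, hence also in S5 (every theorem of S4 is a theorem of S5).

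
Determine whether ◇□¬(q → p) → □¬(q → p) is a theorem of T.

Invalid (countermodel exists)

Tableau for the negation ¬(◇□¬(q → p) → □¬(q → p)):
1. ¬(◇□¬(q → p) → □¬(q → p)), w0
2. ◇□¬(q → p), w0   [¬→-rule on 1]
3. ¬□¬(q → p), w0   [¬→-rule on 1]
4. □¬(q → p), w1   [◇-rule on 2: fresh world w1, w0Rw1]
5. ¬(q → p), w1   [□-rule on 4 via w1Rw1]
6. q, w1   [¬→-rule on 5]
7. ¬p, w1   [¬→-rule on 5]
8. q → p, w2   [¬□-rule on 3: fresh world w2, w0Rw2]
9. p, w2   [→-rule on 8 (branches; this branch)]
Accessibility: w0Rw0, w0Rw1, w0Rw2, w1Rw1, w2Rw2
The negation has an open branch (countermodel exists).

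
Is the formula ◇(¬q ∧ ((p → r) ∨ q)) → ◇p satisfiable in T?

1. ◇(¬q ∧ ((p → r) ∨ q)) → ◇p, u
2. ◇p, u
3. p, v
Accessibility: uRu, uRv, vRv

Satisfiable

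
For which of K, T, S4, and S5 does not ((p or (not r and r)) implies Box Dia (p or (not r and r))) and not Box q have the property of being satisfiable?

K, T, S4

S4-tableau for the formula:
1. not ((p or (not r and r)) implies Box Dia (p or (not r and r))) and not Box q, w0
2. not ((p or (not r and r)) implies Box Dia (p or (not r and r))), w0
3. not Box q, w0
4. p or (not r and r), w0
5. not Box Dia (p or (not r and r)), w0
6. p, w0
7. not q, w1
8. not Dia (p or (not r and r)), w2
9. not (p or (not r and r)), w2
10. not p, w2
11. not (not r and r), w2
12. not r, w2
Accessibility: w0Rw0, w0Rw1, w0Rw2, w1Rw1, w2Rw2
Complete open branch: satisfiable in S4, hence also in K, T (this S4-model is also a K-model and a T-model).
S5-tableau for the formula:
1. not ((p or (not r and r)) implies Box Dia (p or (not r and r))) and not Box q, w0
2. not ((p or (not r and r)) implies Box Dia (p or (not r and r))), w0
3. not Box q, w0
4. p or (not r and r), w0
5. not Box Dia (p or (not r and r)), w0
6. p, w0
7. not q, w1
8. not Dia (p or (not r and r)), w2
9. not (p or (not r and r)), w0
10. not p, w0
11. not (not r and r), w0
Accessibility: w0Rw0, w0Rw1, w0Rw2, w1Rw0, w1Rw1, w1Rw2, w2Rw0, w2Rw1, w2Rw2
Branch closes: p and not p both at w0.
Every branch closes (one shown): unsatisfiable in S5.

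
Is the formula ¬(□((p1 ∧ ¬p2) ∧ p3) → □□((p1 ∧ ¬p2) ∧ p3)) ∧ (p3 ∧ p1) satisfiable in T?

1. ¬(□((p1 ∧ ¬p2) ∧ p3) → □□((p1 ∧ ¬p2) ∧ p3)) ∧ (p3 ∧ p1), u
2. ¬(□((p1 ∧ ¬p2) ∧ p3) → □□((p1 ∧ ¬p2) ∧ p3)), u
3. p3 ∧ p1, u
4. □((p1 ∧ ¬p2) ∧ p3), u
5. ¬□□((p1 ∧ ¬p2) ∧ p3), u
6. p3, u
7. p1, u
8. (p1 ∧ ¬p2) ∧ p3, u
9. p1 ∧ ¬p2, u
10. ¬p2, u
11. ¬□((p1 ∧ ¬p2) ∧ p3), v
12. (p1 ∧ ¬p2) ∧ p3, v
13. p1 ∧ ¬p2, v
14. p3, v
15. p1, v
16. ¬p2, v
17. ¬((p1 ∧ ¬p2) ∧ p3), w
18. ¬p3, w
Accessibility: uRu, uRv, vRv, vRw, wRw

Yes, satisfiable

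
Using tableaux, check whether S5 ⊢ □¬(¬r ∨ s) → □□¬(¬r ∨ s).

Tableau for the negation ¬(□¬(¬r ∨ s) → □□¬(¬r ∨ s)):
1. ¬(□¬(¬r ∨ s) → □□¬(¬r ∨ s)), w0
2. □¬(¬r ∨ s), w0
3. ¬□□¬(¬r ∨ s), w0
4. ¬(¬r ∨ s), w0
5. r, w0
6. ¬s, w0
7. ¬□¬(¬r ∨ s), w1
8. ¬(¬r ∨ s), w1
9. r, w1
10. ¬s, w1
11. ¬r ∨ s, w2
12. ¬(¬r ∨ s), w2
13. r, w2
14. ¬s, w2
15. s, w2
Accessibility: w0Rw0, w0Rw1, w0Rw2, w1Rw0, w1Rw1, w1Rw2, w2Rw0, w2Rw1, w2Rw2
Branch closes: s and ¬s both at w2.
Every branch of the negation's tableau closes; the branch above is one of them.

Valid in S5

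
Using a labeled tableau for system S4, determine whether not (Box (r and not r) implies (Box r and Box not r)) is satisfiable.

1. not (Box (r and not r) implies (Box r and Box not r)), u
2. Box (r and not r), u
3. not (Box r and Box not r), u
4. r and not r, u
5. r, u
6. not r, u
Accessibility: uRu
Branch closes: r and not r both at u.
All branches of the tableau close; one closing branch shown above.

Unsatisfiable (every branch closes)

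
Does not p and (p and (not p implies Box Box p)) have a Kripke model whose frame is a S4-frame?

1. not p and (p and (not p implies Box Box p)), w0
2. not p, w0
3. p and (not p implies Box Box p), w0
4. p, w0
5. not p implies Box Box p, w0
Accessibility: w0Rw0
Branch closes: p and not p both at w0.
All branches of the tableau close; one closing branch shown above.

Unsatisfiable (every branch closes)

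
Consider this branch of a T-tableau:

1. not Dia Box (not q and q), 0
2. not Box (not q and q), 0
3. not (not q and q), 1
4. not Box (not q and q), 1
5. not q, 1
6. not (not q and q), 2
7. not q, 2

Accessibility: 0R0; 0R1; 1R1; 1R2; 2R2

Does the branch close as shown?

No atom appears with both signs at the same world.

Open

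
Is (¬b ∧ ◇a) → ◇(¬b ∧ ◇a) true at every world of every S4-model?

Tableau for the negation ¬((¬b ∧ ◇a) → ◇(¬b ∧ ◇a)):
1. ¬((¬b ∧ ◇a) → ◇(¬b ∧ ◇a)), w0
2. ¬b ∧ ◇a, w0   [¬→-rule on 1]
3. ¬◇(¬b ∧ ◇a), w0   [¬→-rule on 1]
4. ¬b, w0   [∧-rule on 2]
5. ◇a, w0   [∧-rule on 2]
6. ¬(¬b ∧ ◇a), w0   [¬◇-rule on 3 via w0Rw0]
7. ¬◇a, w0   [¬∧-rule on 6 (branches; this branch)]
8. ¬a, w0   [¬◇-rule on 7 via w0Rw0]
9. a, w1   [◇-rule on 5: fresh world w1, w0Rw1]
10. ¬(¬b ∧ ◇a), w1   [¬◇-rule on 3 via w0Rw1]
11. ¬a, w1   [¬◇-rule on 7 via w0Rw1]
Accessibility: w0Rw0, w0Rw1, w1Rw1
Branch closes: a and ¬a both at w1.
All branches of the negation close; one closing branch shown above.

Valid in S4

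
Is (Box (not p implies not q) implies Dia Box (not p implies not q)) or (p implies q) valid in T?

Yes, valid

Tableau for the negation not ((Box (not p implies not q) implies Dia Box (not p implies not q)) or (p implies q)):
1. not ((Box (not p implies not q) implies Dia Box (not p implies not q)) or (p implies q)), w0
2. not (Box (not p implies not q) implies Dia Box (not p implies not q)), w0
3. not (p implies q), w0
4. Box (not p implies not q), w0
5. not Dia Box (not p implies not q), w0
6. p, w0
7. not q, w0
8. not p implies not q, w0
9. not Box (not p implies not q), w0
10. not (not p implies not q), w1
11. not p, w1
12. q, w1
13. not p implies not q, w1
14. not Box (not p implies not q), w1
15. not q, w1
Accessibility: w0Rw0, w0Rw1, w1Rw1
Branch closes: q and not q both at w1.
All branches of the negation close; one closing branch shown above.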